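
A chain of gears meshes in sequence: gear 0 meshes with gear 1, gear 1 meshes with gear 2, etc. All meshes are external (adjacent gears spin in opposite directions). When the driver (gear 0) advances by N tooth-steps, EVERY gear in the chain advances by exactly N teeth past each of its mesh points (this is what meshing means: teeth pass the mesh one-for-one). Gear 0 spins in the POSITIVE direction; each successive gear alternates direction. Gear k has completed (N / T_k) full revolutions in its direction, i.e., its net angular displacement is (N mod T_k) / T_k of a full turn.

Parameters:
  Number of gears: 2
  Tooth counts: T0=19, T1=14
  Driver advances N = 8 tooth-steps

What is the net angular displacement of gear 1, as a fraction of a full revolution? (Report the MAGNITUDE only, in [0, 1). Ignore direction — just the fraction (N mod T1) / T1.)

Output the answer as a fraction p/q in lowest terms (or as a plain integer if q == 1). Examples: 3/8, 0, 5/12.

Chain of 2 gears, tooth counts: [19, 14]
  gear 0: T0=19, direction=positive, advance = 8 mod 19 = 8 teeth = 8/19 turn
  gear 1: T1=14, direction=negative, advance = 8 mod 14 = 8 teeth = 8/14 turn
Gear 1: 8 mod 14 = 8
Fraction = 8 / 14 = 4/7 (gcd(8,14)=2) = 4/7

Answer: 4/7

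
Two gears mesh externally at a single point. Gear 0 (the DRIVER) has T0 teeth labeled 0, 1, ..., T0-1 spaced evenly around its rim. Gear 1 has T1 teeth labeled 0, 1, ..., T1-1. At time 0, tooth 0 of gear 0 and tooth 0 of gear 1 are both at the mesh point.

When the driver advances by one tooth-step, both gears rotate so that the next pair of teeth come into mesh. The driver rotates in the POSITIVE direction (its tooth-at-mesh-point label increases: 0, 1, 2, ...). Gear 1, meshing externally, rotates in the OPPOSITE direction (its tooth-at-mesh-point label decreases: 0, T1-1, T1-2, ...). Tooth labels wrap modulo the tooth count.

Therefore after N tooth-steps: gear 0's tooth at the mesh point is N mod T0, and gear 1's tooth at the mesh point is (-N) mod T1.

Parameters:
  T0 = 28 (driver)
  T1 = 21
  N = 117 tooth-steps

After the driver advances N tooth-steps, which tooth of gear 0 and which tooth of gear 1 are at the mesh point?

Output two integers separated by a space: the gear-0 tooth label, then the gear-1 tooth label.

Answer: 5 9

Derivation:
Gear 0 (driver, T0=28): tooth at mesh = N mod T0
  117 = 4 * 28 + 5, so 117 mod 28 = 5
  gear 0 tooth = 5
Gear 1 (driven, T1=21): tooth at mesh = (-N) mod T1
  117 = 5 * 21 + 12, so 117 mod 21 = 12
  (-117) mod 21 = (-12) mod 21 = 21 - 12 = 9
Mesh after 117 steps: gear-0 tooth 5 meets gear-1 tooth 9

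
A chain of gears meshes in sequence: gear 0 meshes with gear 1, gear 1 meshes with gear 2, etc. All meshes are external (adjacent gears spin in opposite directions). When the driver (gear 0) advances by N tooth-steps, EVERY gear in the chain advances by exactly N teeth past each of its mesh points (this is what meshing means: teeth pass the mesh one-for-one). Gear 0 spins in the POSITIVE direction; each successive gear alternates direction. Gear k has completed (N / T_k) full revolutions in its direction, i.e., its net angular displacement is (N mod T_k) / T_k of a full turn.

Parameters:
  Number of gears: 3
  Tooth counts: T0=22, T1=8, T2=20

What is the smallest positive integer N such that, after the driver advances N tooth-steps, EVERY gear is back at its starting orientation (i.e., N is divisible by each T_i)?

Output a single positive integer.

Gear k returns to start when N is a multiple of T_k.
All gears at start simultaneously when N is a common multiple of [22, 8, 20]; the smallest such N is lcm(22, 8, 20).
Start: lcm = T0 = 22
Fold in T1=8: gcd(22, 8) = 2; lcm(22, 8) = 22 * 8 / 2 = 176 / 2 = 88
Fold in T2=20: gcd(88, 20) = 4; lcm(88, 20) = 88 * 20 / 4 = 1760 / 4 = 440
Full cycle length = 440

Answer: 440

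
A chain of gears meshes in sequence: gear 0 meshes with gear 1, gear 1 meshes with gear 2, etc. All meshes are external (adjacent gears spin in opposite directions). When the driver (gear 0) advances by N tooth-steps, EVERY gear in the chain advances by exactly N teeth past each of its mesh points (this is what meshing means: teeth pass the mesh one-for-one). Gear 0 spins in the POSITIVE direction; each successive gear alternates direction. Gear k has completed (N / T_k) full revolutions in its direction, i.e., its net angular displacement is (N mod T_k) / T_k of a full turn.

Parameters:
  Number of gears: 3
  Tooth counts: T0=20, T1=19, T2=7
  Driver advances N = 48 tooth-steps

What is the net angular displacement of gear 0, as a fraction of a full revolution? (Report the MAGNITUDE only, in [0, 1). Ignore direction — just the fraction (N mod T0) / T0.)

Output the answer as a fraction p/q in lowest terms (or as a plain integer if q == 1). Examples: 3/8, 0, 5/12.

Answer: 2/5

Derivation:
Chain of 3 gears, tooth counts: [20, 19, 7]
  gear 0: T0=20, direction=positive, advance = 48 mod 20 = 8 teeth = 8/20 turn
  gear 1: T1=19, direction=negative, advance = 48 mod 19 = 10 teeth = 10/19 turn
  gear 2: T2=7, direction=positive, advance = 48 mod 7 = 6 teeth = 6/7 turn
Gear 0: 48 mod 20 = 8
Fraction = 8 / 20 = 2/5 (gcd(8,20)=4) = 2/5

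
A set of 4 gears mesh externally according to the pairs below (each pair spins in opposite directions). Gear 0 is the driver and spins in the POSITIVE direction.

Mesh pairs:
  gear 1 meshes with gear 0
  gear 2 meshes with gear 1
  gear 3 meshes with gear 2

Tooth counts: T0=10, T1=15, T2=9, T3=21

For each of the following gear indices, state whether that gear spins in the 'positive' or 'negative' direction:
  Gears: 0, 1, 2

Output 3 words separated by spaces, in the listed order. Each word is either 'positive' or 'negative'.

Gear 0 (driver): positive (depth 0)
  gear 1: meshes with gear 0 -> depth 1 -> negative (opposite of gear 0)
  gear 2: meshes with gear 1 -> depth 2 -> positive (opposite of gear 1)
  gear 3: meshes with gear 2 -> depth 3 -> negative (opposite of gear 2)
Queried indices 0, 1, 2 -> positive, negative, positive

Answer: positive negative positive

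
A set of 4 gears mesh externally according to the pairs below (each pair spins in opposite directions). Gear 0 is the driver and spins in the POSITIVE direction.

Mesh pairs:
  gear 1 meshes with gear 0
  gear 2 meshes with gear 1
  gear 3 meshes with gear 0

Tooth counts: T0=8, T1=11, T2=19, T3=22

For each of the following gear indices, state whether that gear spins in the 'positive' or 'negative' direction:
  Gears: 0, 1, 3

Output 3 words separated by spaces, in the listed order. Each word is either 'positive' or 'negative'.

Gear 0 (driver): positive (depth 0)
  gear 1: meshes with gear 0 -> depth 1 -> negative (opposite of gear 0)
  gear 2: meshes with gear 1 -> depth 2 -> positive (opposite of gear 1)
  gear 3: meshes with gear 0 -> depth 1 -> negative (opposite of gear 0)
Queried indices 0, 1, 3 -> positive, negative, negative

Answer: positive negative negative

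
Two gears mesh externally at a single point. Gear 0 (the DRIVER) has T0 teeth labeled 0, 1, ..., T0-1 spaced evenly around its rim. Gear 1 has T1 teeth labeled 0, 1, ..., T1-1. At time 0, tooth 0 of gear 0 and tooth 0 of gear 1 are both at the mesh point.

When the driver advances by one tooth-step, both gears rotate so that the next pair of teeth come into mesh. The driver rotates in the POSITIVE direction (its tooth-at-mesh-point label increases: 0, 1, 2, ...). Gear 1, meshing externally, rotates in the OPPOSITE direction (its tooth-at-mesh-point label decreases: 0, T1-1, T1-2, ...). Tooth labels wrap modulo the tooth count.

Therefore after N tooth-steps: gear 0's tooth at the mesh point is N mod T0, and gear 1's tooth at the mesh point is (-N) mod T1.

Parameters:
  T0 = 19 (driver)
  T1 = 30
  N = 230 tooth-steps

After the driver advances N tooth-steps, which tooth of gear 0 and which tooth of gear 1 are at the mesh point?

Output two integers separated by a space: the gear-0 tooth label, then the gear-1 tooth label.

Answer: 2 10

Derivation:
Gear 0 (driver, T0=19): tooth at mesh = N mod T0
  230 = 12 * 19 + 2, so 230 mod 19 = 2
  gear 0 tooth = 2
Gear 1 (driven, T1=30): tooth at mesh = (-N) mod T1
  230 = 7 * 30 + 20, so 230 mod 30 = 20
  (-230) mod 30 = (-20) mod 30 = 30 - 20 = 10
Mesh after 230 steps: gear-0 tooth 2 meets gear-1 tooth 10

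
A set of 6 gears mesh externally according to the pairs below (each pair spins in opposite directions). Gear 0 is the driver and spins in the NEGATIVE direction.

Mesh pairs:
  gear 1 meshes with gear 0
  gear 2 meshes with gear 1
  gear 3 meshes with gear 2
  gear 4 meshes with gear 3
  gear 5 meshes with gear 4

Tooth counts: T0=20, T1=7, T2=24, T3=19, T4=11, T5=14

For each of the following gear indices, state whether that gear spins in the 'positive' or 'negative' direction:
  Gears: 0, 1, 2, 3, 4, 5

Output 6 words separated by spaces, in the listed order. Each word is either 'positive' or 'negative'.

Gear 0 (driver): negative (depth 0)
  gear 1: meshes with gear 0 -> depth 1 -> positive (opposite of gear 0)
  gear 2: meshes with gear 1 -> depth 2 -> negative (opposite of gear 1)
  gear 3: meshes with gear 2 -> depth 3 -> positive (opposite of gear 2)
  gear 4: meshes with gear 3 -> depth 4 -> negative (opposite of gear 3)
  gear 5: meshes with gear 4 -> depth 5 -> positive (opposite of gear 4)
Queried indices 0, 1, 2, 3, 4, 5 -> negative, positive, negative, positive, negative, positive

Answer: negative positive negative positive negative positive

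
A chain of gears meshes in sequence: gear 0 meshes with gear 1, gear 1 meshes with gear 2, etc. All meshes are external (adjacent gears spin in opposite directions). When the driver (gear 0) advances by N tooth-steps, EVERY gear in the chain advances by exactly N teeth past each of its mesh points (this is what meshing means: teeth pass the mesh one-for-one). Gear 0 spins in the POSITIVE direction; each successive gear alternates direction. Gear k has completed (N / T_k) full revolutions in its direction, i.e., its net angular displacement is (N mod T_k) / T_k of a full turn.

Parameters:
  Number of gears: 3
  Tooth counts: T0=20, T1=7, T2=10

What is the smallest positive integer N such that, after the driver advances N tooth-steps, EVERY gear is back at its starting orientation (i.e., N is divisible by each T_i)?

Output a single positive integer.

Gear k returns to start when N is a multiple of T_k.
All gears at start simultaneously when N is a common multiple of [20, 7, 10]; the smallest such N is lcm(20, 7, 10).
Start: lcm = T0 = 20
Fold in T1=7: gcd(20, 7) = 1; lcm(20, 7) = 20 * 7 / 1 = 140 / 1 = 140
Fold in T2=10: gcd(140, 10) = 10; lcm(140, 10) = 140 * 10 / 10 = 1400 / 10 = 140
Full cycle length = 140

Answer: 140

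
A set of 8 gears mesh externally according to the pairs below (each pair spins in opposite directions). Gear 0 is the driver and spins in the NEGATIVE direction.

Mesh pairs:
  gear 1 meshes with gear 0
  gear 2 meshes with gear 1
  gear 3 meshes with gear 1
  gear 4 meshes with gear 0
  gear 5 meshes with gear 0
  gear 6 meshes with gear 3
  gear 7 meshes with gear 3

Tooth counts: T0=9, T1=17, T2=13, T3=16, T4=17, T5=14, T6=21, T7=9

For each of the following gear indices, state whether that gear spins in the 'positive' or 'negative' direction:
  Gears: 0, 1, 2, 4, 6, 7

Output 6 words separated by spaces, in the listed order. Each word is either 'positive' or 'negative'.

Answer: negative positive negative positive positive positive

Derivation:
Gear 0 (driver): negative (depth 0)
  gear 1: meshes with gear 0 -> depth 1 -> positive (opposite of gear 0)
  gear 2: meshes with gear 1 -> depth 2 -> negative (opposite of gear 1)
  gear 3: meshes with gear 1 -> depth 2 -> negative (opposite of gear 1)
  gear 4: meshes with gear 0 -> depth 1 -> positive (opposite of gear 0)
  gear 5: meshes with gear 0 -> depth 1 -> positive (opposite of gear 0)
  gear 6: meshes with gear 3 -> depth 3 -> positive (opposite of gear 3)
  gear 7: meshes with gear 3 -> depth 3 -> positive (opposite of gear 3)
Queried indices 0, 1, 2, 4, 6, 7 -> negative, positive, negative, positive, positive, positive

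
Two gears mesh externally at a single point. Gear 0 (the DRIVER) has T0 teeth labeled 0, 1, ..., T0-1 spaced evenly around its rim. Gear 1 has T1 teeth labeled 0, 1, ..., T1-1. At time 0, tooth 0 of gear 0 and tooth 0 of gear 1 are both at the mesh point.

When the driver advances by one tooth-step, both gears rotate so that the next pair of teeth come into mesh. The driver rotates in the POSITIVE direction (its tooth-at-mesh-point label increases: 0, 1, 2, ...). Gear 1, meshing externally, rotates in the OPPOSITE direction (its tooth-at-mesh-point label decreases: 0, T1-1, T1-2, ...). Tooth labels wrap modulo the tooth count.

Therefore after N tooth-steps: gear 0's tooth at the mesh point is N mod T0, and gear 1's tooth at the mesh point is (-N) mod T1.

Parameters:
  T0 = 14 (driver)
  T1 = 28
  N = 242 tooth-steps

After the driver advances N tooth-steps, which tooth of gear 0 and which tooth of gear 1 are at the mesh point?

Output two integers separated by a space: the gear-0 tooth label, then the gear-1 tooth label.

Gear 0 (driver, T0=14): tooth at mesh = N mod T0
  242 = 17 * 14 + 4, so 242 mod 14 = 4
  gear 0 tooth = 4
Gear 1 (driven, T1=28): tooth at mesh = (-N) mod T1
  242 = 8 * 28 + 18, so 242 mod 28 = 18
  (-242) mod 28 = (-18) mod 28 = 28 - 18 = 10
Mesh after 242 steps: gear-0 tooth 4 meets gear-1 tooth 10

Answer: 4 10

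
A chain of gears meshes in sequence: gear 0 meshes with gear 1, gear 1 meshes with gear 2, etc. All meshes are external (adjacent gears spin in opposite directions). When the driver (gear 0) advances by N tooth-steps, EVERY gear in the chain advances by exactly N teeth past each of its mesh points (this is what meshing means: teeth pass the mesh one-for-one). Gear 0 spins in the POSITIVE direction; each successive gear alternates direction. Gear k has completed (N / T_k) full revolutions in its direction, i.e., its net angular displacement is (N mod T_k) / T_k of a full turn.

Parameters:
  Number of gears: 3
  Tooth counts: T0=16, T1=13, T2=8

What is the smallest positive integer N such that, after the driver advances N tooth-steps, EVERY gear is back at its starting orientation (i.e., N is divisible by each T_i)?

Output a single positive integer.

Answer: 208

Derivation:
Gear k returns to start when N is a multiple of T_k.
All gears at start simultaneously when N is a common multiple of [16, 13, 8]; the smallest such N is lcm(16, 13, 8).
Start: lcm = T0 = 16
Fold in T1=13: gcd(16, 13) = 1; lcm(16, 13) = 16 * 13 / 1 = 208 / 1 = 208
Fold in T2=8: gcd(208, 8) = 8; lcm(208, 8) = 208 * 8 / 8 = 1664 / 8 = 208
Full cycle length = 208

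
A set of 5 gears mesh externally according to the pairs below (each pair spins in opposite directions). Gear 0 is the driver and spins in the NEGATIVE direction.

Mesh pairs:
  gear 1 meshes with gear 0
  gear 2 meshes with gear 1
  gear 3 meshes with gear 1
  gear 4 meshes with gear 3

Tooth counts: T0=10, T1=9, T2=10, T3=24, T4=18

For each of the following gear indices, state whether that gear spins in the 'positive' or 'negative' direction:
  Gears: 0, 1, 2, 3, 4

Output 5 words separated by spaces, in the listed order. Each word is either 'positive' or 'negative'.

Gear 0 (driver): negative (depth 0)
  gear 1: meshes with gear 0 -> depth 1 -> positive (opposite of gear 0)
  gear 2: meshes with gear 1 -> depth 2 -> negative (opposite of gear 1)
  gear 3: meshes with gear 1 -> depth 2 -> negative (opposite of gear 1)
  gear 4: meshes with gear 3 -> depth 3 -> positive (opposite of gear 3)
Queried indices 0, 1, 2, 3, 4 -> negative, positive, negative, negative, positive

Answer: negative positive negative negative positive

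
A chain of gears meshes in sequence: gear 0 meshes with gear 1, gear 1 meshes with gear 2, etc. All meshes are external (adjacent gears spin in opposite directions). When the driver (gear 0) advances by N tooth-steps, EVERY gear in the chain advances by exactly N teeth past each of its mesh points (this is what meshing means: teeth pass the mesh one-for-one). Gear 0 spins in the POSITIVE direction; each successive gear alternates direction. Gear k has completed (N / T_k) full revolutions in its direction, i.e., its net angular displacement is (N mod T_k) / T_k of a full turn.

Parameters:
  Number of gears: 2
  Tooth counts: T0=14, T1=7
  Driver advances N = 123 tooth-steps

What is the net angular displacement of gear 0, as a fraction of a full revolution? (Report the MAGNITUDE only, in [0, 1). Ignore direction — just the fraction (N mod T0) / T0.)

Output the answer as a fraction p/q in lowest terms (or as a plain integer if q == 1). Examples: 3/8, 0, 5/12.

Answer: 11/14

Derivation:
Chain of 2 gears, tooth counts: [14, 7]
  gear 0: T0=14, direction=positive, advance = 123 mod 14 = 11 teeth = 11/14 turn
  gear 1: T1=7, direction=negative, advance = 123 mod 7 = 4 teeth = 4/7 turn
Gear 0: 123 mod 14 = 11
Fraction = 11 / 14 = 11/14 (gcd(11,14)=1) = 11/14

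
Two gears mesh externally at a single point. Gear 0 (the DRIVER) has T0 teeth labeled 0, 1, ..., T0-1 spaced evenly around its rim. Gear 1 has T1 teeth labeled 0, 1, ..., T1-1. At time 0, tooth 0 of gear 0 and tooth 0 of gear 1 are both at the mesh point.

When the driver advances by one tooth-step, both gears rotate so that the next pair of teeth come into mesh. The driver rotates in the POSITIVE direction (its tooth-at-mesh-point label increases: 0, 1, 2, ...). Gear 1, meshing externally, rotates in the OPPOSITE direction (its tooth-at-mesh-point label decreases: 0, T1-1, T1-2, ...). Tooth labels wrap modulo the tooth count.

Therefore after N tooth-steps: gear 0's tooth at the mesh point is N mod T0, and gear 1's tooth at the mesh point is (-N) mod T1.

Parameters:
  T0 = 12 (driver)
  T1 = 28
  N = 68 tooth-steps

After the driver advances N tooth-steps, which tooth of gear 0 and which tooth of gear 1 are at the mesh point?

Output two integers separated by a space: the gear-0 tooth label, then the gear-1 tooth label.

Answer: 8 16

Derivation:
Gear 0 (driver, T0=12): tooth at mesh = N mod T0
  68 = 5 * 12 + 8, so 68 mod 12 = 8
  gear 0 tooth = 8
Gear 1 (driven, T1=28): tooth at mesh = (-N) mod T1
  68 = 2 * 28 + 12, so 68 mod 28 = 12
  (-68) mod 28 = (-12) mod 28 = 28 - 12 = 16
Mesh after 68 steps: gear-0 tooth 8 meets gear-1 tooth 16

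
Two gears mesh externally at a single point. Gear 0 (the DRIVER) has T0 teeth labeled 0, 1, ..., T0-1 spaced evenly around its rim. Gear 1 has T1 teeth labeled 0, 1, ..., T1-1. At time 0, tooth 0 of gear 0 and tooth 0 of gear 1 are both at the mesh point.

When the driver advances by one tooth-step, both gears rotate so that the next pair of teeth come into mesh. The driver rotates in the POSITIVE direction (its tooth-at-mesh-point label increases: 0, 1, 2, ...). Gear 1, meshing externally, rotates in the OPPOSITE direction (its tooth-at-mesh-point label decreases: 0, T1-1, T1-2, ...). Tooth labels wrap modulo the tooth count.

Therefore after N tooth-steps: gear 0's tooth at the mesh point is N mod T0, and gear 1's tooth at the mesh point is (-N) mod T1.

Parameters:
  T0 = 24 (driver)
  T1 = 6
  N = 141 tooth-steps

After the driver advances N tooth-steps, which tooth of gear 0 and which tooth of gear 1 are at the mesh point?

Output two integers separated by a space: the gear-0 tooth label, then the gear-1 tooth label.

Gear 0 (driver, T0=24): tooth at mesh = N mod T0
  141 = 5 * 24 + 21, so 141 mod 24 = 21
  gear 0 tooth = 21
Gear 1 (driven, T1=6): tooth at mesh = (-N) mod T1
  141 = 23 * 6 + 3, so 141 mod 6 = 3
  (-141) mod 6 = (-3) mod 6 = 6 - 3 = 3
Mesh after 141 steps: gear-0 tooth 21 meets gear-1 tooth 3

Answer: 21 3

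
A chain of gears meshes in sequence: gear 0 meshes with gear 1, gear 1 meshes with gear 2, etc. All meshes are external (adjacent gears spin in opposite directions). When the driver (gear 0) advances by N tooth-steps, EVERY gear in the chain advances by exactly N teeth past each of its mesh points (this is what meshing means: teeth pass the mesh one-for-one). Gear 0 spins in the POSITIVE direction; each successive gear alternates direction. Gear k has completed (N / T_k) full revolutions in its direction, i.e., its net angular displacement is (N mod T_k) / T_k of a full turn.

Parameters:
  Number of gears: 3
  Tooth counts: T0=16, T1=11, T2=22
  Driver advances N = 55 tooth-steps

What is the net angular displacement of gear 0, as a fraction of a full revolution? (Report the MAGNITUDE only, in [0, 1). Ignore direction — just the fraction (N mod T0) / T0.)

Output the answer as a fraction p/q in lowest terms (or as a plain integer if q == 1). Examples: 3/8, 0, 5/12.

Answer: 7/16

Derivation:
Chain of 3 gears, tooth counts: [16, 11, 22]
  gear 0: T0=16, direction=positive, advance = 55 mod 16 = 7 teeth = 7/16 turn
  gear 1: T1=11, direction=negative, advance = 55 mod 11 = 0 teeth = 0/11 turn
  gear 2: T2=22, direction=positive, advance = 55 mod 22 = 11 teeth = 11/22 turn
Gear 0: 55 mod 16 = 7
Fraction = 7 / 16 = 7/16 (gcd(7,16)=1) = 7/16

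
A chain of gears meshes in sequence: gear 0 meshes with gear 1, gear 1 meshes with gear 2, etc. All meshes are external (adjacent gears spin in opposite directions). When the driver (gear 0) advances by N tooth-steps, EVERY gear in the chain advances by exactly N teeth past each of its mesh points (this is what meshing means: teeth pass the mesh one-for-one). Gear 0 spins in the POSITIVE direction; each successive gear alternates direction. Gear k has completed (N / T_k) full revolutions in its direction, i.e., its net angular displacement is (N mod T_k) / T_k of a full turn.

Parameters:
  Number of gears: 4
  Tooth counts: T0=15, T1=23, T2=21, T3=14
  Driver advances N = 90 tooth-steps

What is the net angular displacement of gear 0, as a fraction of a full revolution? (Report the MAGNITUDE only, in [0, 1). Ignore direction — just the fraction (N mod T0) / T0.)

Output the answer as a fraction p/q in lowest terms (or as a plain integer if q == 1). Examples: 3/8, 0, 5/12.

Answer: 0

Derivation:
Chain of 4 gears, tooth counts: [15, 23, 21, 14]
  gear 0: T0=15, direction=positive, advance = 90 mod 15 = 0 teeth = 0/15 turn
  gear 1: T1=23, direction=negative, advance = 90 mod 23 = 21 teeth = 21/23 turn
  gear 2: T2=21, direction=positive, advance = 90 mod 21 = 6 teeth = 6/21 turn
  gear 3: T3=14, direction=negative, advance = 90 mod 14 = 6 teeth = 6/14 turn
Gear 0: 90 mod 15 = 0
Fraction = 0 / 15 = 0/1 (gcd(0,15)=15) = 0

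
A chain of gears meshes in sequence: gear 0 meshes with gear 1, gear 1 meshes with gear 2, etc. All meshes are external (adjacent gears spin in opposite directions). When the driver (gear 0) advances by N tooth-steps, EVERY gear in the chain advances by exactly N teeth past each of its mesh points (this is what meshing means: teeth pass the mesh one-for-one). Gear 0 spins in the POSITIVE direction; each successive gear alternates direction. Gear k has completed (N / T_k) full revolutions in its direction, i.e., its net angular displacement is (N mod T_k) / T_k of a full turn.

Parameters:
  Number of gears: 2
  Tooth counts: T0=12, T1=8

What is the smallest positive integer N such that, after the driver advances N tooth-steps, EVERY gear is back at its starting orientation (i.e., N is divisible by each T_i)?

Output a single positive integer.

Answer: 24

Derivation:
Gear k returns to start when N is a multiple of T_k.
All gears at start simultaneously when N is a common multiple of [12, 8]; the smallest such N is lcm(12, 8).
Start: lcm = T0 = 12
Fold in T1=8: gcd(12, 8) = 4; lcm(12, 8) = 12 * 8 / 4 = 96 / 4 = 24
Full cycle length = 24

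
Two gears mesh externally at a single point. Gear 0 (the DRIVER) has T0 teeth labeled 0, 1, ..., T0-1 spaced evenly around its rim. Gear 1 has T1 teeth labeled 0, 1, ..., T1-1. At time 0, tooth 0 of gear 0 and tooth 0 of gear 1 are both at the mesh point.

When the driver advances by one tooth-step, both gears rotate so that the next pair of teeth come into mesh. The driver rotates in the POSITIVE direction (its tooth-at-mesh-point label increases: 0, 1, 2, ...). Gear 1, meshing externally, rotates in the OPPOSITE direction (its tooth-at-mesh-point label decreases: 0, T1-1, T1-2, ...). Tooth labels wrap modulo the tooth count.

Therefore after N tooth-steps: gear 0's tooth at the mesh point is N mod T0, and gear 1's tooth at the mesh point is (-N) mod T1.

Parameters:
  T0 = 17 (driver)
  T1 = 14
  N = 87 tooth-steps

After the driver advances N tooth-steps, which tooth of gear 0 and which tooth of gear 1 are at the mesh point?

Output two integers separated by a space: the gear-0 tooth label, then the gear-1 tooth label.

Gear 0 (driver, T0=17): tooth at mesh = N mod T0
  87 = 5 * 17 + 2, so 87 mod 17 = 2
  gear 0 tooth = 2
Gear 1 (driven, T1=14): tooth at mesh = (-N) mod T1
  87 = 6 * 14 + 3, so 87 mod 14 = 3
  (-87) mod 14 = (-3) mod 14 = 14 - 3 = 11
Mesh after 87 steps: gear-0 tooth 2 meets gear-1 tooth 11

Answer: 2 11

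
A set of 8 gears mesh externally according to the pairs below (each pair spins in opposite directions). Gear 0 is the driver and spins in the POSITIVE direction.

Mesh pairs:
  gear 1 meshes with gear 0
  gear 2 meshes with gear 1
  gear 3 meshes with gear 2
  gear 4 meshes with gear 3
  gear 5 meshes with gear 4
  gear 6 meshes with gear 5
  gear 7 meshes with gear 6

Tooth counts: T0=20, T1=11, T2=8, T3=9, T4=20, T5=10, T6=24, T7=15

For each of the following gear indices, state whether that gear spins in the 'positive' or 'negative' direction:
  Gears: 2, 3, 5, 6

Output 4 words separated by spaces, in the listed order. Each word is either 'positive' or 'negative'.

Gear 0 (driver): positive (depth 0)
  gear 1: meshes with gear 0 -> depth 1 -> negative (opposite of gear 0)
  gear 2: meshes with gear 1 -> depth 2 -> positive (opposite of gear 1)
  gear 3: meshes with gear 2 -> depth 3 -> negative (opposite of gear 2)
  gear 4: meshes with gear 3 -> depth 4 -> positive (opposite of gear 3)
  gear 5: meshes with gear 4 -> depth 5 -> negative (opposite of gear 4)
  gear 6: meshes with gear 5 -> depth 6 -> positive (opposite of gear 5)
  gear 7: meshes with gear 6 -> depth 7 -> negative (opposite of gear 6)
Queried indices 2, 3, 5, 6 -> positive, negative, negative, positive

Answer: positive negative negative positive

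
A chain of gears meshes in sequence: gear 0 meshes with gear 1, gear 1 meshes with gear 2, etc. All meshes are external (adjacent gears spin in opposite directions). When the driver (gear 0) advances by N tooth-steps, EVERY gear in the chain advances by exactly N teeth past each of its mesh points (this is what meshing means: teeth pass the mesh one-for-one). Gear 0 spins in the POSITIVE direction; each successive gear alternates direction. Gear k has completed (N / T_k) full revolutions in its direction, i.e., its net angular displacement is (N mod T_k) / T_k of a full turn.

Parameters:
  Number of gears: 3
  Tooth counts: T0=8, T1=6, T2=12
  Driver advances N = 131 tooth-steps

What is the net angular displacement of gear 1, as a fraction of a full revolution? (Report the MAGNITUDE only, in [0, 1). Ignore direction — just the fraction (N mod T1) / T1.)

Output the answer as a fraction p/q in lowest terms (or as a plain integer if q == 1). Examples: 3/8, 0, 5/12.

Chain of 3 gears, tooth counts: [8, 6, 12]
  gear 0: T0=8, direction=positive, advance = 131 mod 8 = 3 teeth = 3/8 turn
  gear 1: T1=6, direction=negative, advance = 131 mod 6 = 5 teeth = 5/6 turn
  gear 2: T2=12, direction=positive, advance = 131 mod 12 = 11 teeth = 11/12 turn
Gear 1: 131 mod 6 = 5
Fraction = 5 / 6 = 5/6 (gcd(5,6)=1) = 5/6

Answer: 5/6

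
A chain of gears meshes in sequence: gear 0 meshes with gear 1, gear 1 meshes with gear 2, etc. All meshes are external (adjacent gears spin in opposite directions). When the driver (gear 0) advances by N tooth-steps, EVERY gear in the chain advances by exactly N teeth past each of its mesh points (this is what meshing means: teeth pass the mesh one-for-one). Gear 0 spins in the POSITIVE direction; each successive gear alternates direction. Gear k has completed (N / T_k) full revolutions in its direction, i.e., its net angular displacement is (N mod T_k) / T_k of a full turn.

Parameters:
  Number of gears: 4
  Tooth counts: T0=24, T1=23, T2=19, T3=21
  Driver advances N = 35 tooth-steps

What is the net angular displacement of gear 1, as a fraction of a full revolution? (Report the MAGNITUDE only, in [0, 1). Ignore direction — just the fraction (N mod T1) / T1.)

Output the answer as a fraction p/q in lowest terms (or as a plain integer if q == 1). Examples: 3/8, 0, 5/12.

Chain of 4 gears, tooth counts: [24, 23, 19, 21]
  gear 0: T0=24, direction=positive, advance = 35 mod 24 = 11 teeth = 11/24 turn
  gear 1: T1=23, direction=negative, advance = 35 mod 23 = 12 teeth = 12/23 turn
  gear 2: T2=19, direction=positive, advance = 35 mod 19 = 16 teeth = 16/19 turn
  gear 3: T3=21, direction=negative, advance = 35 mod 21 = 14 teeth = 14/21 turn
Gear 1: 35 mod 23 = 12
Fraction = 12 / 23 = 12/23 (gcd(12,23)=1) = 12/23

Answer: 12/23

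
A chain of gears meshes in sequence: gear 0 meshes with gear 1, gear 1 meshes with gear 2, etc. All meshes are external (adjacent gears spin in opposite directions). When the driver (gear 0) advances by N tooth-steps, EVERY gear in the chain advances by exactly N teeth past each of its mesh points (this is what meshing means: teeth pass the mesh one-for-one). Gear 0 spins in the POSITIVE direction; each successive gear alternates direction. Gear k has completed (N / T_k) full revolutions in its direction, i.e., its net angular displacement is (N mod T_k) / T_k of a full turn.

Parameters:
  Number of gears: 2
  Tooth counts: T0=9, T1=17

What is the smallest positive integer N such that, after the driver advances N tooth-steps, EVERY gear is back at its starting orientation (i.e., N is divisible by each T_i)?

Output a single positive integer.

Gear k returns to start when N is a multiple of T_k.
All gears at start simultaneously when N is a common multiple of [9, 17]; the smallest such N is lcm(9, 17).
Start: lcm = T0 = 9
Fold in T1=17: gcd(9, 17) = 1; lcm(9, 17) = 9 * 17 / 1 = 153 / 1 = 153
Full cycle length = 153

Answer: 153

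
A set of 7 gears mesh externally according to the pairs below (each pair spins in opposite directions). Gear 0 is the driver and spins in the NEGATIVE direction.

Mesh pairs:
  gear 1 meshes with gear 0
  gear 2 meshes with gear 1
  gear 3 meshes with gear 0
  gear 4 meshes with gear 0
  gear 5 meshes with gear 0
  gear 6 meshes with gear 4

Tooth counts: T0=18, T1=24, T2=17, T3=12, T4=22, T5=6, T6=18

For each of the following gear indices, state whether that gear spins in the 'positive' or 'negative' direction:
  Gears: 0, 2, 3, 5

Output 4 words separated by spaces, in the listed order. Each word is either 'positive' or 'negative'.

Gear 0 (driver): negative (depth 0)
  gear 1: meshes with gear 0 -> depth 1 -> positive (opposite of gear 0)
  gear 2: meshes with gear 1 -> depth 2 -> negative (opposite of gear 1)
  gear 3: meshes with gear 0 -> depth 1 -> positive (opposite of gear 0)
  gear 4: meshes with gear 0 -> depth 1 -> positive (opposite of gear 0)
  gear 5: meshes with gear 0 -> depth 1 -> positive (opposite of gear 0)
  gear 6: meshes with gear 4 -> depth 2 -> negative (opposite of gear 4)
Queried indices 0, 2, 3, 5 -> negative, negative, positive, positive

Answer: negative negative positive positive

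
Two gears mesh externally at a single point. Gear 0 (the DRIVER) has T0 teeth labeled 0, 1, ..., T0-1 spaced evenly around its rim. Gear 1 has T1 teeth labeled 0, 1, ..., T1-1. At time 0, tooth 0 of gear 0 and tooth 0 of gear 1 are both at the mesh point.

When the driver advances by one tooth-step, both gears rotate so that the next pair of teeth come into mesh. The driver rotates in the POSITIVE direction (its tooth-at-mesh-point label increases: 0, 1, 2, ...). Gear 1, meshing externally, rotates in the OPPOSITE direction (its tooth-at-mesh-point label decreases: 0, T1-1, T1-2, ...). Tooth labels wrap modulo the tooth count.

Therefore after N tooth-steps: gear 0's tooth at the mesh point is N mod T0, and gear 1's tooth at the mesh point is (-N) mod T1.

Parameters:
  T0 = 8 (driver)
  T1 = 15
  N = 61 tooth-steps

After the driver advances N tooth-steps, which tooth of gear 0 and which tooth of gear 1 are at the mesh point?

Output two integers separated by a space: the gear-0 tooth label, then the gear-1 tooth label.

Gear 0 (driver, T0=8): tooth at mesh = N mod T0
  61 = 7 * 8 + 5, so 61 mod 8 = 5
  gear 0 tooth = 5
Gear 1 (driven, T1=15): tooth at mesh = (-N) mod T1
  61 = 4 * 15 + 1, so 61 mod 15 = 1
  (-61) mod 15 = (-1) mod 15 = 15 - 1 = 14
Mesh after 61 steps: gear-0 tooth 5 meets gear-1 tooth 14

Answer: 5 14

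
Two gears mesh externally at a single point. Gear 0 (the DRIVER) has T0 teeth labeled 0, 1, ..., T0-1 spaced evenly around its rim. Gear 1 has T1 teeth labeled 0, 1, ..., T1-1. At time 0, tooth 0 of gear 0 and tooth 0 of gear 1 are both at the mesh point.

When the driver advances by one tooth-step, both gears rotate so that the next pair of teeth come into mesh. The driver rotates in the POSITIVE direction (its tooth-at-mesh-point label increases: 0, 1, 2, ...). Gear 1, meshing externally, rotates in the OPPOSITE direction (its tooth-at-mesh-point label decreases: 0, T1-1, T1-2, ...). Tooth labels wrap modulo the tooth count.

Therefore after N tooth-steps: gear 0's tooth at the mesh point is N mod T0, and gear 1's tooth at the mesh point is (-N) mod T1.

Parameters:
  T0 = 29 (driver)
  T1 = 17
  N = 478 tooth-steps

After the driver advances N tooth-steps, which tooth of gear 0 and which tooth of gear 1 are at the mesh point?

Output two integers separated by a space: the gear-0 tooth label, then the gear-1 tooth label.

Answer: 14 15

Derivation:
Gear 0 (driver, T0=29): tooth at mesh = N mod T0
  478 = 16 * 29 + 14, so 478 mod 29 = 14
  gear 0 tooth = 14
Gear 1 (driven, T1=17): tooth at mesh = (-N) mod T1
  478 = 28 * 17 + 2, so 478 mod 17 = 2
  (-478) mod 17 = (-2) mod 17 = 17 - 2 = 15
Mesh after 478 steps: gear-0 tooth 14 meets gear-1 tooth 15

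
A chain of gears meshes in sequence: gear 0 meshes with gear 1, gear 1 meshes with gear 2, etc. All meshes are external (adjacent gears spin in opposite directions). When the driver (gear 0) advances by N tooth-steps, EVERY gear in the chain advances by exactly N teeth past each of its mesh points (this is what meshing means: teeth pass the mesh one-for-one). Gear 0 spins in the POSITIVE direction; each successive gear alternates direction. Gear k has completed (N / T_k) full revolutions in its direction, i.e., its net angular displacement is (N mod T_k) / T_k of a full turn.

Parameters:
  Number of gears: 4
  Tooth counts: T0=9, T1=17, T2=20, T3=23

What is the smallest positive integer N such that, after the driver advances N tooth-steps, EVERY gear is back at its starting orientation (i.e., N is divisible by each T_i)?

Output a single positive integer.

Answer: 70380

Derivation:
Gear k returns to start when N is a multiple of T_k.
All gears at start simultaneously when N is a common multiple of [9, 17, 20, 23]; the smallest such N is lcm(9, 17, 20, 23).
Start: lcm = T0 = 9
Fold in T1=17: gcd(9, 17) = 1; lcm(9, 17) = 9 * 17 / 1 = 153 / 1 = 153
Fold in T2=20: gcd(153, 20) = 1; lcm(153, 20) = 153 * 20 / 1 = 3060 / 1 = 3060
Fold in T3=23: gcd(3060, 23) = 1; lcm(3060, 23) = 3060 * 23 / 1 = 70380 / 1 = 70380
Full cycle length = 70380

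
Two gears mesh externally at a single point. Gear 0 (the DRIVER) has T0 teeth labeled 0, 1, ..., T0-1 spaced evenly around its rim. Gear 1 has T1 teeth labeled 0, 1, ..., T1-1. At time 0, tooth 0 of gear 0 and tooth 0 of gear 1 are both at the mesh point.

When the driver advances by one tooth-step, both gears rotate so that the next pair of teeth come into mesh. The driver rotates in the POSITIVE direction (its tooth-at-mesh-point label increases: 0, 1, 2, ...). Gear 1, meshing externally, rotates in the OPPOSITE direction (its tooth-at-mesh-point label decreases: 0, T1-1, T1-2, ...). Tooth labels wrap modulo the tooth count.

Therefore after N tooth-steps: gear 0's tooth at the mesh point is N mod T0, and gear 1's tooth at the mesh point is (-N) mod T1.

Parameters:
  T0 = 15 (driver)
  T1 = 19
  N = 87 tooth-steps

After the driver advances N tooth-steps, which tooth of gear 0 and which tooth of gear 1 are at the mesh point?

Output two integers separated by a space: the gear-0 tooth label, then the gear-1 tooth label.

Gear 0 (driver, T0=15): tooth at mesh = N mod T0
  87 = 5 * 15 + 12, so 87 mod 15 = 12
  gear 0 tooth = 12
Gear 1 (driven, T1=19): tooth at mesh = (-N) mod T1
  87 = 4 * 19 + 11, so 87 mod 19 = 11
  (-87) mod 19 = (-11) mod 19 = 19 - 11 = 8
Mesh after 87 steps: gear-0 tooth 12 meets gear-1 tooth 8

Answer: 12 8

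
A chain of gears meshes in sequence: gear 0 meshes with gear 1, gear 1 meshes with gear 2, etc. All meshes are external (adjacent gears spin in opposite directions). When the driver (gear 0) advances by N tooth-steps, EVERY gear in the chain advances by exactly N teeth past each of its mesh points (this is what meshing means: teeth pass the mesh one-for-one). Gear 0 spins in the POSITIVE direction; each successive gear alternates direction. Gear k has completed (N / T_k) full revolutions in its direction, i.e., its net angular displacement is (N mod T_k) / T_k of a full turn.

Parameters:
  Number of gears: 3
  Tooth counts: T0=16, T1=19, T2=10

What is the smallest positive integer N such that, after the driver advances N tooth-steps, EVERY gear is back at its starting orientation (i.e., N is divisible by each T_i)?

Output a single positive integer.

Gear k returns to start when N is a multiple of T_k.
All gears at start simultaneously when N is a common multiple of [16, 19, 10]; the smallest such N is lcm(16, 19, 10).
Start: lcm = T0 = 16
Fold in T1=19: gcd(16, 19) = 1; lcm(16, 19) = 16 * 19 / 1 = 304 / 1 = 304
Fold in T2=10: gcd(304, 10) = 2; lcm(304, 10) = 304 * 10 / 2 = 3040 / 2 = 1520
Full cycle length = 1520

Answer: 1520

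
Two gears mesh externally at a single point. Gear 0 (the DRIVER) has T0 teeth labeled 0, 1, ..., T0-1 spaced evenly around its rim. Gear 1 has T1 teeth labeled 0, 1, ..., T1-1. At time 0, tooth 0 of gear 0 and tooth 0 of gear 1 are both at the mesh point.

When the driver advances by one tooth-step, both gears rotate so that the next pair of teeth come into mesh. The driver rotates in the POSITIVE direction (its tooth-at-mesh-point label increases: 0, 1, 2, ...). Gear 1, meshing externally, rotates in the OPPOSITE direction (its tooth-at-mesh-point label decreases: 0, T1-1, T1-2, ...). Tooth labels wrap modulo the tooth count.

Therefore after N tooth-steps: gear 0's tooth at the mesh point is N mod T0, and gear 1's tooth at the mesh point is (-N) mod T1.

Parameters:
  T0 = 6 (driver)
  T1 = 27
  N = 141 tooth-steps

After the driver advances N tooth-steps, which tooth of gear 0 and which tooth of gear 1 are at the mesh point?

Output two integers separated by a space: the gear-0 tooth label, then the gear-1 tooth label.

Answer: 3 21

Derivation:
Gear 0 (driver, T0=6): tooth at mesh = N mod T0
  141 = 23 * 6 + 3, so 141 mod 6 = 3
  gear 0 tooth = 3
Gear 1 (driven, T1=27): tooth at mesh = (-N) mod T1
  141 = 5 * 27 + 6, so 141 mod 27 = 6
  (-141) mod 27 = (-6) mod 27 = 27 - 6 = 21
Mesh after 141 steps: gear-0 tooth 3 meets gear-1 tooth 21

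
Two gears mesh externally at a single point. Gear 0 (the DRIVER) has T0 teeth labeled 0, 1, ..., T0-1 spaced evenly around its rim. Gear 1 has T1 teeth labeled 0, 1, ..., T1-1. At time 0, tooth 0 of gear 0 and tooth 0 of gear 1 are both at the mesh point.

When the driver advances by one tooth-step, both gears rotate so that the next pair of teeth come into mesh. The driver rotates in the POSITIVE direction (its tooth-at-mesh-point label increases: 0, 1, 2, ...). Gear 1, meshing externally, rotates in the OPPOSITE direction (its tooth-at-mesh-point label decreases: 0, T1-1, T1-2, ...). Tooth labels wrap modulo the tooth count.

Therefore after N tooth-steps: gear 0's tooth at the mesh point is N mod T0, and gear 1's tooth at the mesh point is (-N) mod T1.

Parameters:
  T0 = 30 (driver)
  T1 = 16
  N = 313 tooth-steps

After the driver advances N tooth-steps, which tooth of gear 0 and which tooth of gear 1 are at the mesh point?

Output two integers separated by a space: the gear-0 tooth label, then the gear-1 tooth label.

Gear 0 (driver, T0=30): tooth at mesh = N mod T0
  313 = 10 * 30 + 13, so 313 mod 30 = 13
  gear 0 tooth = 13
Gear 1 (driven, T1=16): tooth at mesh = (-N) mod T1
  313 = 19 * 16 + 9, so 313 mod 16 = 9
  (-313) mod 16 = (-9) mod 16 = 16 - 9 = 7
Mesh after 313 steps: gear-0 tooth 13 meets gear-1 tooth 7

Answer: 13 7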